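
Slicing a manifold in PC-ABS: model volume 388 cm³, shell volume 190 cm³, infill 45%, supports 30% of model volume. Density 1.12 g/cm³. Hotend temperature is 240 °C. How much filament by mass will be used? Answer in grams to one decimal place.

Volume inside the shell = 388 − 190, so 198 cm³.
Deposited infill: 0.45 × 198 → 89.1 cm³.
Support = 0.30 × 388 = 116.4 cm³.
Deposited volume = 190 + 89.1 + 116.4, so 395.5 cm³.
Mass: 395.5 × 1.12 → 442.96 g.

443.0 g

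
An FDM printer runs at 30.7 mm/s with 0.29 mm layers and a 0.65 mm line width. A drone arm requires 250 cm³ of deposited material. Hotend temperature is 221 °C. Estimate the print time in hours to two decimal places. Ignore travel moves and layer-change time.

Bead cross-section: 0.29 × 0.65 → 0.1885 mm².
Total extruded path = 250000/0.1885 = 1326259.9 mm.
Print-move time: 1326259.9 / 30.7 → 43200.6 s.
43200.6 s = 12.00 hours.

12.00 hours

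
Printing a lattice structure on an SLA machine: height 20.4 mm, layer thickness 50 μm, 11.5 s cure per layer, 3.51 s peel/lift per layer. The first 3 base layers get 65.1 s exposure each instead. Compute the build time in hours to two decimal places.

Layers = ⌈20.4/0.05⌉ = 408.
Bottom layers = 3 × (65.1 + 3.51) = 205.83 s.
Regular layers = 405 × (11.5 + 3.51), so 6079.05 s.
Total = 205.83 + 6079.05 = 6284.88 s = 1.75 hours.

1.75 hours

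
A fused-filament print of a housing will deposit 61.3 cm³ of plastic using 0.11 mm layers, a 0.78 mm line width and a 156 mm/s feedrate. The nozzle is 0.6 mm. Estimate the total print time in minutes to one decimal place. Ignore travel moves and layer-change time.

76.3 minutes

Bead cross-section: 0.11 × 0.78 → 0.0858 mm².
Path length: 61300 mm³ / 0.0858 mm² → 714452.2 mm.
Extrusion time = 714452.2 / 156, so 4579.8 s.
4579.8 s = 76.3 minutes.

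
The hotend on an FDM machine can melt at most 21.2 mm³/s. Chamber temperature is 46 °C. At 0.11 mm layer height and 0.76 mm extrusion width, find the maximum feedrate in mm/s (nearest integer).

Bead cross-section = 0.11 × 0.76, so 0.0836 mm².
v_max = Q/A = 21.2/0.0836 = 253.59 mm/s → 254 mm/s.

254 mm/s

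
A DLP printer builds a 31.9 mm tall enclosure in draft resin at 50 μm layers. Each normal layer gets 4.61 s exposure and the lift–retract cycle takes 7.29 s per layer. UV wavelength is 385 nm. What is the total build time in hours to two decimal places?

2.11 hours

Layer count = ceil(31.9 / 0.05) = 638.
Each layer takes = 4.61 + 7.29 = 11.9 s.
Total = 638 × 11.9 = 7592.2 s = 2.11 hours.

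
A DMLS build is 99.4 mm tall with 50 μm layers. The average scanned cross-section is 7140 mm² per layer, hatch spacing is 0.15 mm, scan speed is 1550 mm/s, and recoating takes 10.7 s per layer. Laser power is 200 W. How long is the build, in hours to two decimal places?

22.87 hours

Layers = ⌈99.4/0.05⌉ = 1988.
Hatch length per layer = 7140 / 0.15 = 47600 mm.
Laser time per layer: 47600 / 1550 → 30.7097 s.
Per-layer time: 30.7097 + 10.7 → 41.4097 s.
Total: 1988 × 41.4097 s = 82322.4836 s → 22.87 hours.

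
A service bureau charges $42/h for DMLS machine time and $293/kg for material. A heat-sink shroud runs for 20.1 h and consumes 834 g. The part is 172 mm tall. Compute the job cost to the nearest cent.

Time charge = 42 × 20.1, so $844.20.
Feedstock cost = 293 × 834/1000 = $244.362.
Job cost: 844.20 + 244.362 = 1088.562 ≈ $1088.56.

$1088.56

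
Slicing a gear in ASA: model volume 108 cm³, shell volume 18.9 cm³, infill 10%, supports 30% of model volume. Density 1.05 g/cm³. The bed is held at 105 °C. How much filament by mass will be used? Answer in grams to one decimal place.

Infill region = 108 − 18.9, so 89.1 cm³.
Infill deposited = 0.10 × 89.1 = 8.91 cm³.
Support = 0.30 × 108, so 32.4 cm³.
Total printed volume = 18.9 + 8.91 + 32.4, so 60.21 cm³.
Mass: 60.21 × 1.05 → 63.2205 g.

63.2 g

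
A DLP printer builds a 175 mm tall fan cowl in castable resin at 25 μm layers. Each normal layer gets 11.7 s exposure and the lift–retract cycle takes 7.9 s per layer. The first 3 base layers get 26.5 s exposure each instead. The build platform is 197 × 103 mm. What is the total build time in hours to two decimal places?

Number of layers: 175 / 0.025 → 7000 (rounded up).
Burn-in layers = 3 × (26.5 + 7.9), so 103.2 s.
Normal layers: 6997 × (11.7 + 7.9) → 137141.2 s.
Total = 103.2 + 137141.2 = 137244.4 s = 38.12 hours.

38.12 hours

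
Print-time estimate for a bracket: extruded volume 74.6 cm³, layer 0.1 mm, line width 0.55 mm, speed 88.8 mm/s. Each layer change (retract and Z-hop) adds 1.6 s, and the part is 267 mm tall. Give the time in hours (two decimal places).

5.43 hours

Line area = 0.1 × 0.55, so 0.055 mm².
Path length: 74600 mm³ / 0.055 mm² → 1356363.6 mm.
Extrusion time = 1356363.6 / 88.8, so 15274.4 s.
Number of layers: 267 / 0.1 → 2670 (rounded up).
Layer-change overhead = 2670 × 1.6, so 4272 s.
Altogether 15274.4 + 4272 = 19546.4 s, i.e. 5.43 hours.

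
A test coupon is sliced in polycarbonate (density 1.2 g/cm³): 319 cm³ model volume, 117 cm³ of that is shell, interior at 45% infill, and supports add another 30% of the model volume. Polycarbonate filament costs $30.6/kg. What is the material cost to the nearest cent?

Volume inside the shell: 319 − 117 → 202 cm³.
Deposited infill = 0.45 × 202, so 90.9 cm³.
Support = 0.30 × 319, so 95.7 cm³.
Total printed volume = 117 + 90.9 + 95.7 = 303.6 cm³.
Mass: 303.6 × 1.2 → 364.32 g.
Cost = 364.32 g / 1000 × $30.6/kg = $11.15.

$11.15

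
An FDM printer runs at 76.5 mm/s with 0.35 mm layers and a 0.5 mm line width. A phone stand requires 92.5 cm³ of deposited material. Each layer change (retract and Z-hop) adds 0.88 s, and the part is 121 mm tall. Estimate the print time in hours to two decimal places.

2.00 hours

Bead cross-section = 0.35 × 0.5 = 0.175 mm².
Total extruded path = 92500/0.175 = 528571.4 mm.
Time extruding: 528571.4 / 76.5 → 6909.4 s.
Number of layers: 121 / 0.35 → 346 (rounded up).
Z-hop total = 346 × 0.88 = 304.48 s.
Altogether 6909.4 + 304.48 = 7213.88 s, i.e. 2.00 hours.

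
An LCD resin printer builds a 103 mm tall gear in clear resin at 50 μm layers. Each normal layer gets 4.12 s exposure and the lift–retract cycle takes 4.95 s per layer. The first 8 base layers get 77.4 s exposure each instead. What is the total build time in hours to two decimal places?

5.35 hours

Layer count = ceil(103 / 0.05) = 2060.
Burn-in layers = 8 × (77.4 + 4.95), so 658.8 s.
Remaining layers = 2052 × (4.12 + 4.95) = 18611.64 s.
Total = 658.8 + 18611.64 = 19270.44 s = 5.35 hours.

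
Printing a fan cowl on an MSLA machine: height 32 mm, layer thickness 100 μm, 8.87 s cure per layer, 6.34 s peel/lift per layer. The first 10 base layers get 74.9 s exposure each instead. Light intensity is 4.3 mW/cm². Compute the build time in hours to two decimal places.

Layer count = ceil(32 / 0.1) = 320.
Base layers = 10 × (74.9 + 6.34) = 812.4 s.
Remaining layers = 310 × (8.87 + 6.34), so 4715.1 s.
Sum: 812.4 + 4715.1 = 5527.5 s → 1.54 hours.

1.54 hours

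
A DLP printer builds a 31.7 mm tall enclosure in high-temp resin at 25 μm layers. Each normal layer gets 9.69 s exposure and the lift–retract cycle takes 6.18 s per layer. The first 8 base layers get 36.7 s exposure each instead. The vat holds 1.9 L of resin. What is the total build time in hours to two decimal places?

5.65 hours

Layer count = ceil(31.7 / 0.025) = 1268.
Bottom layers = 8 × (36.7 + 6.18), so 343.04 s.
Regular layers = 1260 × (9.69 + 6.18) = 19996.2 s.
Total = 343.04 + 19996.2 = 20339.24 s = 5.65 hours.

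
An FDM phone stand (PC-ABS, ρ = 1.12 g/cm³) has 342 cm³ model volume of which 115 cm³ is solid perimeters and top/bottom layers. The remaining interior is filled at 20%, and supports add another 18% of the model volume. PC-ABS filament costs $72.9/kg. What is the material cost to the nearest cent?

$18.12

Volume inside the shell = 342 − 115 = 227 cm³.
Infill deposited = 0.20 × 227 = 45.4 cm³.
Support = 0.18 × 342, so 61.56 cm³.
Deposited volume = 115 + 45.4 + 61.56, so 221.96 cm³.
Mass: 221.96 × 1.12 → 248.5952 g.
At $72.9/kg: 248.5952/1000 × 72.9 = $18.12.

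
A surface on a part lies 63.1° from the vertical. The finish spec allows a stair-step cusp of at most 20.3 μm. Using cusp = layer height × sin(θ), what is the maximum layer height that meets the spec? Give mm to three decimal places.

t = h_c / sin θ = 0.0203 / 0.8918 = 0.023 mm.

0.023 mm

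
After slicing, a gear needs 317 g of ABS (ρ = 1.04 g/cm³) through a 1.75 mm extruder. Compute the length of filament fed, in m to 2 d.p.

Volume = 317 g / 1.04 g·cm⁻³ = 304.8077 cm³ = 304807.7 mm³.
A = π r² = π × 0.875² = 2.4053 mm².
Length = 304807.7 / 2.4053 = 126723.36 mm = 126.72 m.

126.72 m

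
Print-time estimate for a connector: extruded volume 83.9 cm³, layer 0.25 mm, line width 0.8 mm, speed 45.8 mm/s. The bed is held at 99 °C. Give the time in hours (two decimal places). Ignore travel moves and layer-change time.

2.54 hours

Line area = 0.25 × 0.8, so 0.2 mm².
Toolpath length = 83.9 cm³ / 0.2 mm² = 83900 / 0.2 = 419500 mm.
Extrusion time = 419500 / 45.8, so 9159.4 s.
Converting: 9159.4 s = 2.54 hours.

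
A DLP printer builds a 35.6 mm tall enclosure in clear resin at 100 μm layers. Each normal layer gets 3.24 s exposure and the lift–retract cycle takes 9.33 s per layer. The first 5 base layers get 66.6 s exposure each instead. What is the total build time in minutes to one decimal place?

Layers = ⌈35.6/0.1⌉ = 356.
Base layers: 5 × (66.6 + 9.33) → 379.65 s.
Normal layers = 351 × (3.24 + 9.33) = 4412.07 s.
Total = 379.65 + 4412.07 = 4791.72 s = 79.9 minutes.

79.9 minutes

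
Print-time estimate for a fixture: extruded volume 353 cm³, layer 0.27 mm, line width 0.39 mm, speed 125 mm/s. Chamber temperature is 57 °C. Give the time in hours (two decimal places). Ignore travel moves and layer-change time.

7.45 hours

Bead cross-section = 0.27 × 0.39 = 0.1053 mm².
Toolpath length = 353 cm³ / 0.1053 mm² = 353000 / 0.1053 = 3352326.7 mm.
Time extruding = 3352326.7 / 125, so 26818.6 s.
That's 26818.6 s → 7.45 hours.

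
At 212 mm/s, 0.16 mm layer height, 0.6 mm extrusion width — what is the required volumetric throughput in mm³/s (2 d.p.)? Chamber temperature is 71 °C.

20.35

Bead cross-section = 0.16 × 0.6, so 0.096 mm².
Volumetric flow = 212 × 0.096 = 20.35 mm³/s.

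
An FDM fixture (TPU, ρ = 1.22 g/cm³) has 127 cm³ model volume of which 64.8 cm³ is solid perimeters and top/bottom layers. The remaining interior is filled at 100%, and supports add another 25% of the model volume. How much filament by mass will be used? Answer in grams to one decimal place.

Interior volume: 127 − 64.8 → 62.2 cm³.
Infill deposited = 1.00 × 62.2 = 62.2 cm³.
Support = 0.25 × 127, so 31.75 cm³.
Total extruded = 64.8 + 62.2 + 31.75 = 158.75 cm³.
Mass = 158.75 × 1.22, so 193.675 g.

193.7 g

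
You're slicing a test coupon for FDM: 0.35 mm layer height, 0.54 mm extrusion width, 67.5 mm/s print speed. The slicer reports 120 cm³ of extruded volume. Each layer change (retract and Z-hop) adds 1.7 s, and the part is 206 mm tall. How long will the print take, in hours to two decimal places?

2.89 hours

Line area = 0.35 × 0.54, so 0.189 mm².
Path length: 120000 mm³ / 0.189 mm² → 634920.6 mm.
Time extruding = 634920.6 / 67.5, so 9406.2 s.
Layers = ⌈206/0.35⌉ = 589.
Layer-change overhead = 589 × 1.7, so 1001.3 s.
Altogether 9406.2 + 1001.3 = 10407.5 s, i.e. 2.89 hours.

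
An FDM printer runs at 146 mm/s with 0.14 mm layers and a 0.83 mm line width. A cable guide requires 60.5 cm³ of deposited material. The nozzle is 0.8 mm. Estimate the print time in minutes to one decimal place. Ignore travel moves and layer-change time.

59.4 minutes

Bead cross-section: 0.14 × 0.83 → 0.1162 mm².
Path length: 60500 mm³ / 0.1162 mm² → 520654 mm.
Extrusion time = 520654 / 146 = 3566.1 s.
In the requested units: 3566.1 s = 59.4 minutes.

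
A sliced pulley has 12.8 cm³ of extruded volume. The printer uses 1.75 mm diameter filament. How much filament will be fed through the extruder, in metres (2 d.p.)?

5.32 m

Cross-section of 1.75 mm filament: π·(1.75/2)² = 2.4053 mm².
Length = 12.8 cm³ / 2.4053 mm² = 12800 / 2.4053 = 5321.58 mm = 5.32 m.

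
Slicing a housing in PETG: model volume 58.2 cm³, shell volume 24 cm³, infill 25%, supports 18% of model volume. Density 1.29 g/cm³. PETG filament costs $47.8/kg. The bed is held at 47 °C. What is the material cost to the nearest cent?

$2.65

Infill region = 58.2 − 24 = 34.2 cm³.
Deposited infill = 0.25 × 34.2, so 8.55 cm³.
Support = 0.18 × 58.2, so 10.476 cm³.
Total extruded = 24 + 8.55 + 10.476, so 43.026 cm³.
Mass: 43.026 × 1.29 → 55.50354 g.
Cost = 55.50354 g / 1000 × $47.8/kg = $2.65.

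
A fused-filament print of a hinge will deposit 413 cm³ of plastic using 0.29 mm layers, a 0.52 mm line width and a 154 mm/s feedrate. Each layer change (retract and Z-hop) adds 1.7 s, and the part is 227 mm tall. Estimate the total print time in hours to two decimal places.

5.31 hours

Line area = 0.29 × 0.52 = 0.1508 mm².
Toolpath length = 413 cm³ / 0.1508 mm² = 413000 / 0.1508 = 2738726.8 mm.
Extrusion time: 2738726.8 / 154 → 17783.9 s.
Layer count = ceil(227 / 0.29) = 783.
Z-hop total = 783 × 1.7 = 1331.1 s.
Altogether 17783.9 + 1331.1 = 19115 s, i.e. 5.31 hours.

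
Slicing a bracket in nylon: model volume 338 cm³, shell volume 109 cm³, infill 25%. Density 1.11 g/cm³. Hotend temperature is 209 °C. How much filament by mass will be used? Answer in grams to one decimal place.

184.5 g

Volume inside the shell: 338 − 109 → 229 cm³.
Infill deposited = 0.25 × 229, so 57.25 cm³.
Total extruded = 109 + 57.25 = 166.25 cm³.
Mass: 166.25 × 1.11 → 184.5375 g.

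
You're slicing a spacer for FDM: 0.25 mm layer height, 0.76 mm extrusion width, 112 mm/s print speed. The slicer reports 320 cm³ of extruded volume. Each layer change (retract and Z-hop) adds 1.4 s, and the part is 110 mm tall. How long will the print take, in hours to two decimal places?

4.35 hours

Line area: 0.25 × 0.76 → 0.19 mm².
Path length: 320000 mm³ / 0.19 mm² → 1684210.5 mm.
Extrusion time: 1684210.5 / 112 → 15037.6 s.
Number of layers: 110 / 0.25 → 440 (rounded up).
Non-print overhead: 440 × 1.4 → 616 s.
Total = 15037.6 + 616 = 15653.6 s = 4.35 hours.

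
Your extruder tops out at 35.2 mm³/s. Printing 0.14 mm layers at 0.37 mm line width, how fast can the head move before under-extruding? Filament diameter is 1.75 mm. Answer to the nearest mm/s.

Bead cross-section = 0.14 × 0.37 = 0.0518 mm².
v_max = Q/A = 35.2/0.0518 = 679.54 mm/s → 680 mm/s.

680 mm/s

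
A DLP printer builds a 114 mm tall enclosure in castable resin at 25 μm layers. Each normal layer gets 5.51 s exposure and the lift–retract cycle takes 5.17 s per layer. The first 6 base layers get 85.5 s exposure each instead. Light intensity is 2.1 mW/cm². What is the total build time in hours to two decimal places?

Number of layers: 114 / 0.025 → 4560 (rounded up).
Burn-in layers = 6 × (85.5 + 5.17), so 544.02 s.
Remaining layers = 4554 × (5.51 + 5.17) = 48636.72 s.
Sum: 544.02 + 48636.72 = 49180.74 s → 13.66 hours.

13.66 hours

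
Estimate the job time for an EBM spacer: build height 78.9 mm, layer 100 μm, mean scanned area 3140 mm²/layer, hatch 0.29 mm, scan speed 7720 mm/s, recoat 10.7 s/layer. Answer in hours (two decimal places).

Layers = ⌈78.9/0.1⌉ = 789.
Scan path per layer = 3140 / 0.29 = 10827.6 mm.
Beam time per layer = 10827.6 / 7720 = 1.4025 s.
Per-layer time = 1.4025 + 10.7 = 12.1025 s.
789 layers × 12.1025 s/layer = 9548.8725 s, i.e. 2.65 hours.

2.65 hours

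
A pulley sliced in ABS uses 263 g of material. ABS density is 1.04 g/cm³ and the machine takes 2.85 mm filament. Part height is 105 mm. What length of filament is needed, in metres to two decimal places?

Volume = 263 g / 1.04 g·cm⁻³ = 252.8846 cm³ = 252884.6 mm³.
Cross-section of 2.85 mm filament: π·(2.85/2)² = 6.3794 mm².
Length = 252884.6 / 6.3794 = 39640.81 mm = 39.64 m.

39.64 m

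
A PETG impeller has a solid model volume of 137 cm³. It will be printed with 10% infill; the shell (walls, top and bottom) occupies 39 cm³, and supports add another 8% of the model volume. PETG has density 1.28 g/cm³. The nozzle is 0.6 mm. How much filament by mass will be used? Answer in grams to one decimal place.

Volume inside the shell = 137 − 39, so 98 cm³.
Infill deposited = 0.10 × 98 = 9.8 cm³.
Support: 0.08 × 137 → 10.96 cm³.
Total extruded = 39 + 9.8 + 10.96, so 59.76 cm³.
Mass = 59.76 × 1.28, so 76.4928 g.

76.5 g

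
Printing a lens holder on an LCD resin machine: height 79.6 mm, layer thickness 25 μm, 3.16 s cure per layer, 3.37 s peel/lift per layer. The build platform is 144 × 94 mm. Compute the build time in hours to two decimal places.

5.78 hours

Layers = ⌈79.6/0.025⌉ = 3184.
Cycle time = 3.16 + 3.37 = 6.53 s.
Build time: 3184 × 6.53 s = 20791.52 s, i.e. 5.78 hours.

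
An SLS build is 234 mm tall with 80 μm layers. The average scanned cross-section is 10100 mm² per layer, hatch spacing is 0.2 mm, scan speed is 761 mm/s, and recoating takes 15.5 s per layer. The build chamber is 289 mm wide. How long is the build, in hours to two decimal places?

Number of layers: 234 / 0.08 → 2925 (rounded up).
Scan path per layer = 10100 / 0.2, so 50500 mm.
Scan time per layer = 50500 / 761, so 66.3601 s.
Per-layer time = 66.3601 + 15.5, so 81.8601 s.
2925 layers × 81.8601 s/layer = 239440.7925 s, i.e. 66.51 hours.

66.51 hours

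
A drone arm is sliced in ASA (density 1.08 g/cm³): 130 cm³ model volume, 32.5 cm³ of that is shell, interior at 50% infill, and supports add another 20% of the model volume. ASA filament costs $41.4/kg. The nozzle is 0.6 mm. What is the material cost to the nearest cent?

Infill region = 130 − 32.5, so 97.5 cm³.
Infill deposited = 0.50 × 97.5 = 48.75 cm³.
Support = 0.20 × 130, so 26 cm³.
Deposited volume: 32.5 + 48.75 + 26 → 107.25 cm³.
Mass: 107.25 × 1.08 → 115.83 g.
At $41.4/kg: 115.83/1000 × 41.4 = $4.80.

$4.80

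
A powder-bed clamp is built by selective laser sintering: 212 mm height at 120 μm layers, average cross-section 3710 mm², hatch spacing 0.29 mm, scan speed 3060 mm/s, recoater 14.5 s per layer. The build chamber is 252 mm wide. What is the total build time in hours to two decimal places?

9.17 hours

Layer count = ceil(212 / 0.12) = 1767.
Hatch length per layer = 3710 / 0.29 = 12793.1 mm.
Laser time per layer = 12793.1 / 3060 = 4.1808 s.
Time per layer = 4.1808 + 14.5, so 18.6808 s.
Build time = 1767 × 18.6808 = 33008.9736 s = 9.17 hours.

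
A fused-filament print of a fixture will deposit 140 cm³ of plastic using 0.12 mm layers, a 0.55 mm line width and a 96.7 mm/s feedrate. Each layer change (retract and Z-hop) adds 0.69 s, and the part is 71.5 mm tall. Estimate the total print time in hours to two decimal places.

6.21 hours

Line area = 0.12 × 0.55 = 0.066 mm².
Total extruded path = 140000/0.066 = 2121212.1 mm.
Print-move time = 2121212.1 / 96.7 = 21936 s.
Layers = ⌈71.5/0.12⌉ = 596.
Layer-change overhead = 596 × 0.69 = 411.24 s.
Total = 21936 + 411.24 = 22347.24 s = 6.21 hours.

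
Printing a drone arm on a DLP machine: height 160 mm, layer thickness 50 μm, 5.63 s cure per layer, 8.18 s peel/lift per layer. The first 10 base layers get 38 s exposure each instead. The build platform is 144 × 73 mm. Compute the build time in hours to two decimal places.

Layer count = ceil(160 / 0.05) = 3200.
Bottom layers: 10 × (38 + 8.18) → 461.8 s.
Remaining layers: 3190 × (5.63 + 8.18) → 44053.9 s.
Total = 461.8 + 44053.9 = 44515.7 s = 12.37 hours.

12.37 hours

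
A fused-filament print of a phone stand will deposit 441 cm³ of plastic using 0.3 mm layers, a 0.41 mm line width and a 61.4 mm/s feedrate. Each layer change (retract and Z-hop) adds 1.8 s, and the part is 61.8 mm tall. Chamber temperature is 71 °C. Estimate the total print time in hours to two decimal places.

16.32 hours

Extrusion cross-section = 0.3 × 0.41, so 0.123 mm².
Toolpath length = 441 cm³ / 0.123 mm² = 441000 / 0.123 = 3585365.9 mm.
Time extruding: 3585365.9 / 61.4 → 58393.6 s.
Number of layers: 61.8 / 0.3 → 206 (rounded up).
Non-print overhead = 206 × 1.8 = 370.8 s.
Total = 58393.6 + 370.8 = 58764.4 s = 16.32 hours.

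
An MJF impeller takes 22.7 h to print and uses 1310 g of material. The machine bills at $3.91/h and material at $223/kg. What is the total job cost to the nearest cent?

$380.89

Time charge = 3.91 × 22.7, so $88.757.
Material charge = 223 × 1310/1000, so $292.13.
Total = 88.757 + 292.13 = 380.887 ≈ $380.89.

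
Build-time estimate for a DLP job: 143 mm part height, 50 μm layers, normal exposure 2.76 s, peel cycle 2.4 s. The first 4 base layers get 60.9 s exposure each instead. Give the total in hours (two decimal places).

4.16 hours

Layers = ⌈143/0.05⌉ = 2860.
Bottom layers = 4 × (60.9 + 2.4), so 253.2 s.
Regular layers = 2856 × (2.76 + 2.4), so 14736.96 s.
Sum: 253.2 + 14736.96 = 14990.16 s → 4.16 hours.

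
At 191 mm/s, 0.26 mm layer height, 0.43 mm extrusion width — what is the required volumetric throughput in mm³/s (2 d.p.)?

21.35

A = 0.26 × 0.43 = 0.1118 mm².
Q = v·A = 191 × 0.1118 = 21.35 mm³/s.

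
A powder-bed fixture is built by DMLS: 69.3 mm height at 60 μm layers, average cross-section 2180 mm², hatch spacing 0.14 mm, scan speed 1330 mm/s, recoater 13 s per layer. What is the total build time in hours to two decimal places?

7.93 hours

Layer count = ceil(69.3 / 0.06) = 1155.
Scan path per layer = 2180 / 0.14 = 15571.4 mm.
Laser time per layer = 15571.4 / 1330, so 11.7078 s.
Per-layer time = 11.7078 + 13, so 24.7078 s.
1155 layers × 24.7078 s/layer = 28537.509 s, i.e. 7.93 hours.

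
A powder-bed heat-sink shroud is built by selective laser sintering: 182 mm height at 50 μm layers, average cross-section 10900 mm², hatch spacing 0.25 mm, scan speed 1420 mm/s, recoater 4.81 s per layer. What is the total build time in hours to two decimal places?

Number of layers: 182 / 0.05 → 3640 (rounded up).
Hatch length per layer = 10900 / 0.25 = 43600 mm.
Per-layer scan time = 43600 / 1420 = 30.7042 s.
Per-layer time = 30.7042 + 4.81, so 35.5142 s.
3640 layers × 35.5142 s/layer = 129271.688 s, i.e. 35.91 hours.

35.91 hours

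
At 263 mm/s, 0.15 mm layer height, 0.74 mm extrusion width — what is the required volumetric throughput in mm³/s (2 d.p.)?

Extrusion cross-section: 0.15 × 0.74 → 0.111 mm².
Volumetric flow = 263 × 0.111 = 29.19 mm³/s.

29.19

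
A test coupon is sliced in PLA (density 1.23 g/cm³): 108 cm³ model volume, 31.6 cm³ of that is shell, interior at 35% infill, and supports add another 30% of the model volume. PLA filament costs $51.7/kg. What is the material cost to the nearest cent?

Infill region = 108 − 31.6, so 76.4 cm³.
Deposited infill = 0.35 × 76.4 = 26.74 cm³.
Support: 0.30 × 108 → 32.4 cm³.
Total printed volume = 31.6 + 26.74 + 32.4 = 90.74 cm³.
Mass = 90.74 × 1.23 = 111.6102 g.
At $51.7/kg: 111.6102/1000 × 51.7 = $5.77.

$5.77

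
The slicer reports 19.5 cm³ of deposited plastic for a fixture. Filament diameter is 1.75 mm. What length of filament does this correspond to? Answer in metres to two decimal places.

8.11 m

Filament cross-section = π × (1.75/2)² = 2.4053 mm².
Length = 19.5 cm³ / 2.4053 mm² = 19500 / 2.4053 = 8107.1 mm = 8.11 m.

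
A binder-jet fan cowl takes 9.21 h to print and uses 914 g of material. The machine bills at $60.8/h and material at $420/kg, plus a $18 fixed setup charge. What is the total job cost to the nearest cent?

Machine-time cost = 60.8 × 9.21 = $559.968.
Material cost = 420 × 914/1000, so $383.88.
Adding setup: 559.968 + 383.88 + 18 → 961.848 ≈ $961.85.

$961.85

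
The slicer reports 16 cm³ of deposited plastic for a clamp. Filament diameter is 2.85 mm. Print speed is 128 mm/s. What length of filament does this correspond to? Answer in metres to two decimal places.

A = π r² = π × 1.425² = 6.3794 mm².
Length = 16 cm³ / 6.3794 mm² = 16000 / 6.3794 = 2508.07 mm = 2.51 m.

2.51 m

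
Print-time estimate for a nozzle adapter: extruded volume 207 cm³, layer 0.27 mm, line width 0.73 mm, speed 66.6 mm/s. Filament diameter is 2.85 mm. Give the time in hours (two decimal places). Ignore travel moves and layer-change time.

4.38 hours

Bead cross-section: 0.27 × 0.73 → 0.1971 mm².
Total extruded path = 207000/0.1971 = 1050228.3 mm.
Print-move time: 1050228.3 / 66.6 → 15769.2 s.
In the requested units: 15769.2 s = 4.38 hours.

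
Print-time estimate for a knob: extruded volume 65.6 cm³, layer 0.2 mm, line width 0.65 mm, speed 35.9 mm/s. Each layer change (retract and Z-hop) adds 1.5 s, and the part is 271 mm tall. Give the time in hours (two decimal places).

4.47 hours

Bead cross-section: 0.2 × 0.65 → 0.13 mm².
Path length: 65600 mm³ / 0.13 mm² → 504615.4 mm.
Extrusion time = 504615.4 / 35.9 = 14056.1 s.
Layer count = ceil(271 / 0.2) = 1355.
Z-hop total: 1355 × 1.5 → 2032.5 s.
Total = 14056.1 + 2032.5 = 16088.6 s = 4.47 hours.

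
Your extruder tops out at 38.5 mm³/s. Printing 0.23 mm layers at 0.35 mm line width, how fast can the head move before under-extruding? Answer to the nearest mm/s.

A: 0.23 × 0.35 → 0.0805 mm².
Max speed = 38.5 / 0.0805 = 478.26 ≈ 478 mm/s.

478 mm/s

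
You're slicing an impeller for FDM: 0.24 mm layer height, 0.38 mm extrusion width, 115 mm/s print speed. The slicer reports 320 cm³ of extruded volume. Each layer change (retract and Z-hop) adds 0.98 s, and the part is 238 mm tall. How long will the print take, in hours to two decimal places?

8.75 hours

Extrusion cross-section: 0.24 × 0.38 → 0.0912 mm².
Path length: 320000 mm³ / 0.0912 mm² → 3508771.9 mm.
Print-move time = 3508771.9 / 115, so 30511.1 s.
Layer count = ceil(238 / 0.24) = 992.
Layer-change overhead: 992 × 0.98 → 972.16 s.
Altogether 30511.1 + 972.16 = 31483.26 s, i.e. 8.75 hours.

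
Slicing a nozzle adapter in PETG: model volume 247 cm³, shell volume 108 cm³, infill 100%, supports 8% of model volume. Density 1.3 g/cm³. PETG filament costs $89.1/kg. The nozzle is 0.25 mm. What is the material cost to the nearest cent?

Volume inside the shell = 247 − 108 = 139 cm³.
Infill deposited = 1.00 × 139, so 139 cm³.
Support = 0.08 × 247, so 19.76 cm³.
Total printed volume: 108 + 139 + 19.76 → 266.76 cm³.
Mass = 266.76 × 1.3 = 346.788 g.
At $89.1/kg: 346.788/1000 × 89.1 = $30.90.

$30.90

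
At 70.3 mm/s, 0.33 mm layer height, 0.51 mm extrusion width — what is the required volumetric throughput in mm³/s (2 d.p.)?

Bead cross-section = 0.33 × 0.51 = 0.1683 mm².
Q = v·A = 70.3 × 0.1683 = 11.83 mm³/s.

11.83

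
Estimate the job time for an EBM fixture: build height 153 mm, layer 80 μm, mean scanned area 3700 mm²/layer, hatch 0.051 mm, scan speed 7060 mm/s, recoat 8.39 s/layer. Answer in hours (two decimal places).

9.92 hours

Layer count = ceil(153 / 0.08) = 1913.
Scan path per layer = 3700 / 0.051, so 72549 mm.
Beam time per layer = 72549 / 7060, so 10.2761 s.
Time per layer = 10.2761 + 8.39 = 18.6661 s.
Total: 1913 × 18.6661 s = 35708.2493 s → 9.92 hours.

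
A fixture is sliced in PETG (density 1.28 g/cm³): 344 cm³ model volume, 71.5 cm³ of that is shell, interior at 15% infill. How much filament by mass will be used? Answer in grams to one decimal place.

Volume inside the shell = 344 − 71.5, so 272.5 cm³.
Deposited infill: 0.15 × 272.5 → 40.875 cm³.
Deposited volume: 71.5 + 40.875 → 112.375 cm³.
Mass = 112.375 × 1.28 = 143.84 g.

143.8 g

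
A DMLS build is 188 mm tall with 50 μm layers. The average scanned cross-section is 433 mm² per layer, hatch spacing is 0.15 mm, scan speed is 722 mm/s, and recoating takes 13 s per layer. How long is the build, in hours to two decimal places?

17.75 hours

Number of layers: 188 / 0.05 → 3760 (rounded up).
Hatch length per layer: 433 / 0.15 → 2886.7 mm.
Laser time per layer: 2886.7 / 722 → 3.9982 s.
Per-layer time = 3.9982 + 13, so 16.9982 s.
Build time = 3760 × 16.9982 = 63913.232 s = 17.75 hours.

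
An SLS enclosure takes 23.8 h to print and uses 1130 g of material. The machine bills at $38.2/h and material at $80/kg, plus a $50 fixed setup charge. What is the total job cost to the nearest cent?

Time charge = 38.2 × 23.8 = $909.16.
Feedstock cost = 80 × 1130/1000 = $90.40.
Total = 909.16 + 90.40 + 50 = $1049.56.

$1049.56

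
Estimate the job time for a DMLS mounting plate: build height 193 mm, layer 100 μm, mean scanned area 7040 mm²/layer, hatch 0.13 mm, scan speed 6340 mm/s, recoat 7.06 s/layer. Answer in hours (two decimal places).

Layers = ⌈193/0.1⌉ = 1930.
Hatch length per layer: 7040 / 0.13 → 54153.8 mm.
Scan time per layer: 54153.8 / 6340 → 8.5416 s.
Time per layer = 8.5416 + 7.06, so 15.6016 s.
Total: 1930 × 15.6016 s = 30111.088 s → 8.36 hours.

8.36 hours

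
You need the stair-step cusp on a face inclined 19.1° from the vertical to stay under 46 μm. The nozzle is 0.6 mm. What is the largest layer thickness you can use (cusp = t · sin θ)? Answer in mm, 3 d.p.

sin(19.1°) = 0.3272; t_max = 0.046/0.3272 = 0.141 mm.

0.141 mm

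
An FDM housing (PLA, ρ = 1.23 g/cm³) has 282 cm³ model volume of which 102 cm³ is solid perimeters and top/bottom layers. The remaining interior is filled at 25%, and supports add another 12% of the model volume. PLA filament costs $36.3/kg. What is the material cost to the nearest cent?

Interior volume: 282 − 102 → 180 cm³.
Deposited infill = 0.25 × 180 = 45 cm³.
Support = 0.12 × 282 = 33.84 cm³.
Total printed volume: 102 + 45 + 33.84 → 180.84 cm³.
Mass: 180.84 × 1.23 → 222.4332 g.
Cost = 222.4332 g / 1000 × $36.3/kg = $8.07.

$8.07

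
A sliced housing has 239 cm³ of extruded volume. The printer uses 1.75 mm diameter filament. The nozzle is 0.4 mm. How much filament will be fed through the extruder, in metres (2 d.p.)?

Filament cross-section = π × (1.75/2)² = 2.4053 mm².
L = 239000 mm³ / 2.4053 mm² = 99363.9 mm, i.e. 99.36 m.

99.36 m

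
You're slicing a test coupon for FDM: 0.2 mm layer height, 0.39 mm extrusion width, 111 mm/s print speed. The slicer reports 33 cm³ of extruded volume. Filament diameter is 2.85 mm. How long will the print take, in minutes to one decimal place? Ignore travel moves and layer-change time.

63.5 minutes

Bead cross-section = 0.2 × 0.39 = 0.078 mm².
Path length: 33000 mm³ / 0.078 mm² → 423076.9 mm.
Print-move time: 423076.9 / 111 → 3811.5 s.
3811.5 s = 63.5 minutes.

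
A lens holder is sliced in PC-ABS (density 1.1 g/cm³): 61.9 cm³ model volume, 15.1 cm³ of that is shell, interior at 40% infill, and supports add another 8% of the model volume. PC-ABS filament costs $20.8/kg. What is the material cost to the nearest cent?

Infill region: 61.9 − 15.1 → 46.8 cm³.
Infill deposited = 0.40 × 46.8, so 18.72 cm³.
Support: 0.08 × 61.9 → 4.952 cm³.
Total extruded = 15.1 + 18.72 + 4.952 = 38.772 cm³.
Mass: 38.772 × 1.1 → 42.6492 g.
Cost = 42.6492 g / 1000 × $20.8/kg = $0.89.

$0.89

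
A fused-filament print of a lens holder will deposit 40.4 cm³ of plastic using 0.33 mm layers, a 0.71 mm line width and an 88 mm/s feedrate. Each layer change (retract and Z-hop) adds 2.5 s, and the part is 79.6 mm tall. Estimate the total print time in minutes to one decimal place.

42.7 minutes

Line area: 0.33 × 0.71 → 0.2343 mm².
Total extruded path = 40400/0.2343 = 172428.5 mm.
Print-move time = 172428.5 / 88, so 1959.4 s.
Layer count = ceil(79.6 / 0.33) = 242.
Z-hop total = 242 × 2.5, so 605 s.
Altogether 1959.4 + 605 = 2564.4 s, i.e. 42.7 minutes.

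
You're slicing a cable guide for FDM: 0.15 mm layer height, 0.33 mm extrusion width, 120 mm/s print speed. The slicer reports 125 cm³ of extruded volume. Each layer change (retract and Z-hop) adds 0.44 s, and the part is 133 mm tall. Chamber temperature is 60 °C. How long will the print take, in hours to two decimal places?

Line area = 0.15 × 0.33, so 0.0495 mm².
Total extruded path = 125000/0.0495 = 2525252.5 mm.
Extrusion time = 2525252.5 / 120, so 21043.8 s.
Layer count = ceil(133 / 0.15) = 887.
Non-print overhead = 887 × 0.44, so 390.28 s.
Total = 21043.8 + 390.28 = 21434.08 s = 5.95 hours.

5.95 hours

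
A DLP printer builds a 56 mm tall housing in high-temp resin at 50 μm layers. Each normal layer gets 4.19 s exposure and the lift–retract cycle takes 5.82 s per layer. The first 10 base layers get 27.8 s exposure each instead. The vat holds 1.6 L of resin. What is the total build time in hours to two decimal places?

Layers = ⌈56/0.05⌉ = 1120.
Base layers: 10 × (27.8 + 5.82) → 336.2 s.
Normal layers = 1110 × (4.19 + 5.82) = 11111.1 s.
Total = 336.2 + 11111.1 = 11447.3 s = 3.18 hours.

3.18 hours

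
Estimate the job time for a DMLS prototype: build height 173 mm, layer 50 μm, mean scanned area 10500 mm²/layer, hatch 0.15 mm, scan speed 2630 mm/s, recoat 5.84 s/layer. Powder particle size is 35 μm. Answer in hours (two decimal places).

31.19 hours

Number of layers: 173 / 0.05 → 3460 (rounded up).
Hatch length per layer: 10500 / 0.15 → 70000 mm.
Scan time per layer = 70000 / 2630, so 26.616 s.
Time per layer: 26.616 + 5.84 → 32.456 s.
Build time = 3460 × 32.456 = 112297.76 s = 31.19 hours.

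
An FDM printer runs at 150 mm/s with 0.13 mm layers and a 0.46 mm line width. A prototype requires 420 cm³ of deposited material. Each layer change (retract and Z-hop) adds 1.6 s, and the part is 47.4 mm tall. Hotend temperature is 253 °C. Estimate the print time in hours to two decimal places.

Line area = 0.13 × 0.46, so 0.0598 mm².
Total extruded path = 420000/0.0598 = 7023411.4 mm.
Print-move time = 7023411.4 / 150, so 46822.7 s.
Number of layers: 47.4 / 0.13 → 365 (rounded up).
Non-print overhead: 365 × 1.6 → 584 s.
Total = 46822.7 + 584 = 47406.7 s = 13.17 hours.

13.17 hours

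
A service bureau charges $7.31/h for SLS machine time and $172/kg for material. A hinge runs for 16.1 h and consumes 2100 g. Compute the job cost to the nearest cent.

Time charge = 7.31 × 16.1, so $117.691.
Material cost = 172 × 2100/1000 = $361.20.
Job cost: 117.691 + 361.20 = 478.891 ≈ $478.89.

$478.89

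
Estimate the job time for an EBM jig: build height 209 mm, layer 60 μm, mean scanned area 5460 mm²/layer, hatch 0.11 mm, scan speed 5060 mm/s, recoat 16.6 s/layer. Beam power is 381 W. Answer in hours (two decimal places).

Layers = ⌈209/0.06⌉ = 3484.
Per-layer scan distance = 5460 / 0.11, so 49636.4 mm.
Scan time per layer = 49636.4 / 5060, so 9.8096 s.
Layer cycle = 9.8096 + 16.6, so 26.4096 s.
Total: 3484 × 26.4096 s = 92011.0464 s → 25.56 hours.

25.56 hours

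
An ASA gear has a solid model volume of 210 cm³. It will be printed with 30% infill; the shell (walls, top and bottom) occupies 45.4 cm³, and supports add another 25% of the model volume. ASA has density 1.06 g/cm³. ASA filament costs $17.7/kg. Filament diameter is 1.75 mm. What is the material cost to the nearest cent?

$2.76

Infill region: 210 − 45.4 → 164.6 cm³.
Deposited infill: 0.30 × 164.6 → 49.38 cm³.
Support = 0.25 × 210, so 52.5 cm³.
Total extruded = 45.4 + 49.38 + 52.5, so 147.28 cm³.
Mass = 147.28 × 1.06 = 156.1168 g.
At $17.7/kg: 156.1168/1000 × 17.7 = $2.76.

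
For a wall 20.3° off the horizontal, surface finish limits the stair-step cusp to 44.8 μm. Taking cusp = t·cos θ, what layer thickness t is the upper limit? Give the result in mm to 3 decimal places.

cos(20.3°) = 0.9379; t_max = 0.0448/0.9379 = 0.048 mm.

0.048 mm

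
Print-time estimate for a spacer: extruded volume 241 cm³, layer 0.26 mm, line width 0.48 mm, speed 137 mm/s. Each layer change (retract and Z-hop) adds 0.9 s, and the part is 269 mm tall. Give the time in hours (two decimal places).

Line area: 0.26 × 0.48 → 0.1248 mm².
Toolpath length = 241 cm³ / 0.1248 mm² = 241000 / 0.1248 = 1931089.7 mm.
Extrusion time = 1931089.7 / 137, so 14095.5 s.
Number of layers: 269 / 0.26 → 1035 (rounded up).
Layer-change overhead = 1035 × 0.9 = 931.5 s.
Altogether 14095.5 + 931.5 = 15027 s, i.e. 4.17 hours.

4.17 hours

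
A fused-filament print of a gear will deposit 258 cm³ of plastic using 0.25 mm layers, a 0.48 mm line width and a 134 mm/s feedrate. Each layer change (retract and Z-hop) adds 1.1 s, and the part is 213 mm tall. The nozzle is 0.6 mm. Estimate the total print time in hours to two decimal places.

Line area = 0.25 × 0.48 = 0.12 mm².
Toolpath length = 258 cm³ / 0.12 mm² = 258000 / 0.12 = 2150000 mm.
Print-move time: 2150000 / 134 → 16044.8 s.
Layer count = ceil(213 / 0.25) = 852.
Non-print overhead: 852 × 1.1 → 937.2 s.
Altogether 16044.8 + 937.2 = 16982 s, i.e. 4.72 hours.

4.72 hours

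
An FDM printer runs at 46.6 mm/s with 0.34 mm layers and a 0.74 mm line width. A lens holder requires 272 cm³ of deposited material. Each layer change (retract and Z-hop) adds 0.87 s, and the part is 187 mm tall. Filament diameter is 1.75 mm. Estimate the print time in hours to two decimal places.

6.58 hours

Line area: 0.34 × 0.74 → 0.2516 mm².
Toolpath length = 272 cm³ / 0.2516 mm² = 272000 / 0.2516 = 1081081.1 mm.
Extrusion time: 1081081.1 / 46.6 → 23199.2 s.
Number of layers: 187 / 0.34 → 550 (rounded up).
Z-hop total: 550 × 0.87 → 478.5 s.
Total = 23199.2 + 478.5 = 23677.7 s = 6.58 hours.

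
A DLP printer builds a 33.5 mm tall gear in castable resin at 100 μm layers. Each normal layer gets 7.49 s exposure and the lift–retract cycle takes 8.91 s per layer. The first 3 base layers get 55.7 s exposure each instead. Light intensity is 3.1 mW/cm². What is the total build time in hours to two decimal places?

1.57 hours

Layers = ⌈33.5/0.1⌉ = 335.
Bottom layers: 3 × (55.7 + 8.91) → 193.83 s.
Remaining layers: 332 × (7.49 + 8.91) → 5444.8 s.
Sum: 193.83 + 5444.8 = 5638.63 s → 1.57 hours.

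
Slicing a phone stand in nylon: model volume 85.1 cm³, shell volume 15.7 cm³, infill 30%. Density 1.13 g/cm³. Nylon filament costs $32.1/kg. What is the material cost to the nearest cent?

Interior volume = 85.1 − 15.7 = 69.4 cm³.
Infill deposited: 0.30 × 69.4 → 20.82 cm³.
Deposited volume = 15.7 + 20.82, so 36.52 cm³.
Mass = 36.52 × 1.13 = 41.2676 g.
Cost = 41.2676 g / 1000 × $32.1/kg = $1.32.

$1.32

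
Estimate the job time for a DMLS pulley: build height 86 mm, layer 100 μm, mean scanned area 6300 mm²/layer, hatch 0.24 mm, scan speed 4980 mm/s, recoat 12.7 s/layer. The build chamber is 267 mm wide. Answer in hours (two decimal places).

4.29 hours

Number of layers: 86 / 0.1 → 860 (rounded up).
Per-layer scan distance = 6300 / 0.24 = 26250 mm.
Laser time per layer = 26250 / 4980, so 5.2711 s.
Time per layer: 5.2711 + 12.7 → 17.9711 s.
Build time = 860 × 17.9711 = 15455.146 s = 4.29 hours.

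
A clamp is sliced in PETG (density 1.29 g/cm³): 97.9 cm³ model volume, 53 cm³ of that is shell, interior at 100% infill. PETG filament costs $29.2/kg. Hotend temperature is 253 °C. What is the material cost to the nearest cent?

$3.69

Interior volume = 97.9 − 53 = 44.9 cm³.
Infill volume = 1.00 × 44.9, so 44.9 cm³.
Total printed volume = 53 + 44.9 = 97.9 cm³.
Mass = 97.9 × 1.29, so 126.291 g.
Cost = 126.291 g / 1000 × $29.2/kg = $3.69.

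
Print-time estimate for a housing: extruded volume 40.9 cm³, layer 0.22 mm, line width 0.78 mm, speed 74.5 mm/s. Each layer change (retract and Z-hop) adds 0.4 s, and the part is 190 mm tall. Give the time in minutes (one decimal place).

Line area: 0.22 × 0.78 → 0.1716 mm².
Total extruded path = 40900/0.1716 = 238345 mm.
Print-move time = 238345 / 74.5, so 3199.3 s.
Layers = ⌈190/0.22⌉ = 864.
Non-print overhead = 864 × 0.4, so 345.6 s.
Total = 3199.3 + 345.6 = 3544.9 s = 59.1 minutes.

59.1 minutes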